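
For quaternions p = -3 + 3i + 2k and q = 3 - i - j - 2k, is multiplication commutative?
No: pq = -2 + 14i + 7j + 9k ≠ -2 + 10i - j + 15k = qp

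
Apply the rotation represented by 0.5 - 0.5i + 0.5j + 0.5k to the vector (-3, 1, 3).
(-1, 3, 3)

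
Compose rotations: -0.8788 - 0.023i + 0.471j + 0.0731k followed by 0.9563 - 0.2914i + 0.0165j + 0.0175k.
-0.8561 + 0.2271i + 0.4568j - 0.0823k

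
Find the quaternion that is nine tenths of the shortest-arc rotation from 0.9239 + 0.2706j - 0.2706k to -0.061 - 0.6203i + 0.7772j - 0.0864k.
0.0714 - 0.5988i + 0.7884j - 0.1216k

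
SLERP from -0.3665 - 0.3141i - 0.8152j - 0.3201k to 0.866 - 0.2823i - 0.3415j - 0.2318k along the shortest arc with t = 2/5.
0.1955 - 0.3971i - 0.815j - 0.3739k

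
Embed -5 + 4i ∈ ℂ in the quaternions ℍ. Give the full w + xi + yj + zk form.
-5 + 4i + 0j + 0k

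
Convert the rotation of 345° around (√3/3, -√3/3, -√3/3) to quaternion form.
-0.9914 + 0.0754i - 0.0754j - 0.0754k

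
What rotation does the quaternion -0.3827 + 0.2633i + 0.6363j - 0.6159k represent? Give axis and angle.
axis = (0.285, 0.6887, -0.6667), θ = 5π/4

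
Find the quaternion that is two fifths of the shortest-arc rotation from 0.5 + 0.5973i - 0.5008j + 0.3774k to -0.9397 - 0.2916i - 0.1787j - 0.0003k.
0.7668 + 0.5335i - 0.2524j + 0.2524k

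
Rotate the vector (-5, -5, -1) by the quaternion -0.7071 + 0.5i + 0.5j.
(-4.293, -5.707, 0)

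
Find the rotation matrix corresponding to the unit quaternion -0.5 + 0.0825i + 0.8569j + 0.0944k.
[[-0.4864, 0.2358, -0.8413], [0.047, 0.9686, 0.2443], [0.8725, 0.0793, -0.4822]]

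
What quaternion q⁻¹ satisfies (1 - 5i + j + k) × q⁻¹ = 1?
0.0357 + 0.1786i - 0.0357j - 0.0357k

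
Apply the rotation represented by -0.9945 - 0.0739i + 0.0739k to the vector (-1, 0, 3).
(-1.022, -0.294, 2.978)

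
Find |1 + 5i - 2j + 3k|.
√39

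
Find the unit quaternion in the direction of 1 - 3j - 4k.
0.1961 - 0.5883j - 0.7845k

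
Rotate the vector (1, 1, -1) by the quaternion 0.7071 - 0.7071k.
(1, -1, -1)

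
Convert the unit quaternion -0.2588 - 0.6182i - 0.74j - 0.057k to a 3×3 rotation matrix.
[[-0.1017, 0.8854, 0.4535], [0.9444, 0.2292, -0.2356], [-0.3125, 0.4043, -0.8595]]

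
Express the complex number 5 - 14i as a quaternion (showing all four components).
5 - 14i + 0j + 0k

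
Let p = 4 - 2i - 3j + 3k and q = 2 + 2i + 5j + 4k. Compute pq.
15 - 23i + 28j + 18k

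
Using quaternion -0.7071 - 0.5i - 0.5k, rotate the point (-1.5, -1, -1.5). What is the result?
(-0.793, 0, -2.207)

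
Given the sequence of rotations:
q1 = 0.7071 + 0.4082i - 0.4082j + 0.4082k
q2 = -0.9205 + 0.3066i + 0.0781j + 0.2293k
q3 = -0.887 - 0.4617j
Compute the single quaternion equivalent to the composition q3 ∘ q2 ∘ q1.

q2 · q1 = -0.8378 - 0.0335i + 0.3994j - 0.3706k
q3 · q2 · q1 = 0.9275 + 0.2008i + 0.0325j + 0.3133k
0.9275 + 0.2008i + 0.0325j + 0.3133k


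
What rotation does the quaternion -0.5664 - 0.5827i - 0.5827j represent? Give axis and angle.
axis = (-√2/2, -√2/2, 0), θ = 249°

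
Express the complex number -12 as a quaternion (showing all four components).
-12 + 0i + 0j + 0k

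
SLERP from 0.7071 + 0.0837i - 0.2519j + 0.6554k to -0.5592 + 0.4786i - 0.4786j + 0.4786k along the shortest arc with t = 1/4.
0.4337 + 0.2505i - 0.4023j + 0.7664k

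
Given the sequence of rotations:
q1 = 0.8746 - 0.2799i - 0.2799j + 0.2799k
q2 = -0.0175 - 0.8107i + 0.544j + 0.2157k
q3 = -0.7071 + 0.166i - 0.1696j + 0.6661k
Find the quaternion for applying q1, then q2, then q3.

q2 · q1 = -0.1503 - 0.4915i + 0.6472j + 0.5629k
q3 · q2 · q1 = -0.0773 - 0.204i - 0.853j - 0.4741k
-0.0773 - 0.204i - 0.853j - 0.4741k


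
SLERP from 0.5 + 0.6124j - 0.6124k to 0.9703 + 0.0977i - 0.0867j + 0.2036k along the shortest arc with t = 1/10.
0.6037 + 0.0129i + 0.5713j - 0.5559k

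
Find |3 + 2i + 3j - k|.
√23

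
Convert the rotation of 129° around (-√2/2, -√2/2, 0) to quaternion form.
0.4305 - 0.6382i - 0.6382j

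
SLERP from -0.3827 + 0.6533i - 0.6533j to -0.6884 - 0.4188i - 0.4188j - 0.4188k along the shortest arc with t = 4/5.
-0.7189 - 0.2005i - 0.5498j - 0.3751k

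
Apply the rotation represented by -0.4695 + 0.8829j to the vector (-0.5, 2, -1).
(1.109, 2, 0.145)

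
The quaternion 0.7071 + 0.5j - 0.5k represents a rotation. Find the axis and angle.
axis = (0, √2/2, -√2/2), θ = π/2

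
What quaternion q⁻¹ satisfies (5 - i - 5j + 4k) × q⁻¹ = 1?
0.0746 + 0.0149i + 0.0746j - 0.0597k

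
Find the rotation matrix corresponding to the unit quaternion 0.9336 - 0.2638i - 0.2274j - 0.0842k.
[[0.8824, 0.2772, -0.3802], [-0.0372, 0.8466, 0.5309], [0.469, -0.4543, 0.7574]]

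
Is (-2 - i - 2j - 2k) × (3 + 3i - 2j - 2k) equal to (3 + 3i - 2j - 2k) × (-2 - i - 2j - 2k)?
No: pq = -11 - 9i - 10j + 6k ≠ -11 - 9i + 6j - 10k = qp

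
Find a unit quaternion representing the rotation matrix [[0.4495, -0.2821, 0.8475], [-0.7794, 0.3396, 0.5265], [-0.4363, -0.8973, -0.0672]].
0.6561 - 0.5425i + 0.4892j - 0.1895k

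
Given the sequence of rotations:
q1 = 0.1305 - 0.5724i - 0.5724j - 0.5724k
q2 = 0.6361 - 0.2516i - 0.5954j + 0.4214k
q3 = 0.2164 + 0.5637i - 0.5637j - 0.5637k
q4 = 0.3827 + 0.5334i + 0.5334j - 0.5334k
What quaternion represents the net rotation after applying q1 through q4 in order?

q2 · q1 = -0.1606 + 0.1851i - 0.827j - 0.5059k
q3 · q2 · q1 = -0.8905 - 0.2315i + 0.0924j - 0.3808k
q4 · q3 · q2 · q1 = -0.4697 - 0.7174i - 0.113j + 0.502k
-0.4697 - 0.7174i - 0.113j + 0.502k


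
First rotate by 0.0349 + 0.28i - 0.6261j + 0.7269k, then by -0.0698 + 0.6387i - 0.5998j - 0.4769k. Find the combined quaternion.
-0.2101 - 0.7318i - 0.575j - 0.2993k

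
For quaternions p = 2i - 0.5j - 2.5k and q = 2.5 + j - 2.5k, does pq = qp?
No: pq = -5.75 + 8.75i + 3.75j - 4.25k ≠ -5.75 + 1.25i - 6.25j - 8.25k = qp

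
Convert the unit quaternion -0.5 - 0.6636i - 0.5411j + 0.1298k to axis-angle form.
axis = (-0.7663, -0.6248, 0.1499), θ = 4π/3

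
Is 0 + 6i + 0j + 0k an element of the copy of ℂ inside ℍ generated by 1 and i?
Yes. The quaternion 6i has j- and k-coefficients y = z = 0, so it lies in the complex subalgebra spanned by 1 and i.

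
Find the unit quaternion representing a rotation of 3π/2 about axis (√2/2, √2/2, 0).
-0.7071 + 0.5i + 0.5j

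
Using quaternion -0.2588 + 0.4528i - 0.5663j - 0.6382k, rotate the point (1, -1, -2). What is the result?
(0.957, -1.872, -1.257)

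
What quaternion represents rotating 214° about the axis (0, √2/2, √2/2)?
-0.2924 + 0.6762j + 0.6762k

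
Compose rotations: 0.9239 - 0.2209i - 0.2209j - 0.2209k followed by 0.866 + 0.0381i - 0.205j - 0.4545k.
0.6628 - 0.2112i - 0.2719j - 0.6649k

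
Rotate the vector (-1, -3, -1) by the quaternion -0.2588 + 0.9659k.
(-0.634, 3.098, -1)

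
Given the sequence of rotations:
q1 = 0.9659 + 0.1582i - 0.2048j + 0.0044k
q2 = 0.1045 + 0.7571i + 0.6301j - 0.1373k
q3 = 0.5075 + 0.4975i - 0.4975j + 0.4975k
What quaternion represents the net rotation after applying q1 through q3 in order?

q2 · q1 = 0.1108 + 0.7225i + 0.5622j - 0.3869k
q3 · q2 · q1 = 0.169 + 0.3346i + 0.7821j + 0.4979k
0.169 + 0.3346i + 0.7821j + 0.4979k


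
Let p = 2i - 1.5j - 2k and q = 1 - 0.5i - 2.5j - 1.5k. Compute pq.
-5.75 - 0.75i + 2.5j - 7.75k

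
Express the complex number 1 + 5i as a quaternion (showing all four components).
1 + 5i + 0j + 0k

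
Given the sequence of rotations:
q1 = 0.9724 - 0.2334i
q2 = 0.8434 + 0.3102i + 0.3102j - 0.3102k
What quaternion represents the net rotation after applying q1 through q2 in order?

q2 · q1 = 0.8925 + 0.1048i + 0.374j - 0.2292k
0.8925 + 0.1048i + 0.374j - 0.2292k


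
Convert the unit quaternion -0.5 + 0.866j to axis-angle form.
axis = (0, 1, 0), θ = 4π/3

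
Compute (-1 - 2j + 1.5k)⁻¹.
-0.1379 + 0.2759j - 0.2069k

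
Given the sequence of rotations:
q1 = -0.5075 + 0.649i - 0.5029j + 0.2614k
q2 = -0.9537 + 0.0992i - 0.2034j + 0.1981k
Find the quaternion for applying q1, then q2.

q2 · q1 = 0.2655 - 0.6228i + 0.6855j - 0.2677k
0.2655 - 0.6228i + 0.6855j - 0.2677k


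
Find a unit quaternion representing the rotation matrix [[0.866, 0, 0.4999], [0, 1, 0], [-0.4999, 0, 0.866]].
0.9659 + 0.2588j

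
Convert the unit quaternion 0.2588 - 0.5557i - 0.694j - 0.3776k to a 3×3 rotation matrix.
[[-0.2484, 0.9668, 0.0605], [0.5759, 0.0972, 0.8117], [0.7789, 0.2365, -0.5809]]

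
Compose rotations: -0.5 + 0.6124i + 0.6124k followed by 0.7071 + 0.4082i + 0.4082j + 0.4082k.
-0.8535 + 0.4789i - 0.2041j - 0.0211k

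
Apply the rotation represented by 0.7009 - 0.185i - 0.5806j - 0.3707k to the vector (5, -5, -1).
(-2.741, -5.497, 3.642)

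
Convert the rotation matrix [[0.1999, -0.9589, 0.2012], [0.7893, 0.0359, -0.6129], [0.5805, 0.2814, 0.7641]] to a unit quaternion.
0.7071 + 0.3162i - 0.1341j + 0.6181k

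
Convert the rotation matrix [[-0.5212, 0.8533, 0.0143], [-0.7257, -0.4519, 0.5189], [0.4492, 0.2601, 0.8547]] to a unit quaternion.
-0.4695 + 0.1378i + 0.2316j + 0.8408k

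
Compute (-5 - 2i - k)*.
-5 + 2i + k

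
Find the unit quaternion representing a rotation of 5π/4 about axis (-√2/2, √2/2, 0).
-0.3827 - 0.6533i + 0.6533j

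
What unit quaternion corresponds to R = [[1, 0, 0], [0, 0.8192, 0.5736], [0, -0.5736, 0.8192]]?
0.9537 - 0.3007i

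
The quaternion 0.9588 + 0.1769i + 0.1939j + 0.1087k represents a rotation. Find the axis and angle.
axis = (0.6227, 0.6825, 0.3826), θ = 33°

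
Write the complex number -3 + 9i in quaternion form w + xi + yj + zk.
-3 + 9i + 0j + 0k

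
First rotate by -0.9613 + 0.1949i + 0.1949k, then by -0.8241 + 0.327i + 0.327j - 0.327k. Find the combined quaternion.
0.7922 - 0.4112i - 0.4418j + 0.09k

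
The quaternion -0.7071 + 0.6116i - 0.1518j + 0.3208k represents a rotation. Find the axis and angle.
axis = (0.8649, -0.2147, 0.4537), θ = 3π/2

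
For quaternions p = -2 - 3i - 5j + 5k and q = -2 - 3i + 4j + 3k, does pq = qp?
No: pq = -23i - 4j - 43k ≠ 47i + 8j + 11k = qp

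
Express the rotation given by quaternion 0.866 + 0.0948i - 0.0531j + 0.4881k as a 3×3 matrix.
[[0.5179, -0.8555, 0.0006], [0.8353, 0.5055, -0.216], [0.1845, 0.1124, 0.9764]]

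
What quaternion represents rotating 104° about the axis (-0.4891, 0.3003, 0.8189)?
0.6157 - 0.3854i + 0.2366j + 0.6453k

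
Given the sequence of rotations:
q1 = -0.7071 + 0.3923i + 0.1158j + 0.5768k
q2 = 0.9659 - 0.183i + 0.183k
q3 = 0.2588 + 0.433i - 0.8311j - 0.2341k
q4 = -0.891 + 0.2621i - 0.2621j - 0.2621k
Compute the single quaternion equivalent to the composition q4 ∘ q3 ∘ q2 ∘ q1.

q2 · q1 = -0.7168 + 0.4871i + 0.2892j + 0.4065k
q3 · q2 · q1 = -0.0609 - 0.4545i + 0.3805j + 0.8031k
q4 · q3 · q2 · q1 = 0.4836 + 0.2782i - 0.4144j - 0.719k
0.4836 + 0.2782i - 0.4144j - 0.719k


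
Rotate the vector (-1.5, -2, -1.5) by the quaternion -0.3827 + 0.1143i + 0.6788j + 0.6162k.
(0.336, -1.34, -2.567)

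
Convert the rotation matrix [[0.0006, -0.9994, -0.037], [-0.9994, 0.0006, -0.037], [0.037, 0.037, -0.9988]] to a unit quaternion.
-0.0262 - 0.7069i + 0.7069j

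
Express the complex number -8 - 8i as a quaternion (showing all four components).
-8 - 8i + 0j + 0k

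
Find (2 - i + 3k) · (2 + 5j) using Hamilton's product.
4 - 17i + 10j + k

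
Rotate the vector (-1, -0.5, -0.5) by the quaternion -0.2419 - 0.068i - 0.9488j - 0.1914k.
(0.613, -0.846, 0.64)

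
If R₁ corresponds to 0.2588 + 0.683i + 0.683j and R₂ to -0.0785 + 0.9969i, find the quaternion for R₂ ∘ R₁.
-0.7012 + 0.2044i - 0.0536j + 0.6809k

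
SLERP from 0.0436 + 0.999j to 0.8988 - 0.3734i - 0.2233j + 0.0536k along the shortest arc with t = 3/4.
-0.7732 + 0.3275i + 0.541j - 0.047k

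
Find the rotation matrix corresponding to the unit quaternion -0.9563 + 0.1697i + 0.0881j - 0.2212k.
[[0.8866, -0.3932, -0.2436], [0.453, 0.8445, 0.2856], [0.0934, -0.3635, 0.9269]]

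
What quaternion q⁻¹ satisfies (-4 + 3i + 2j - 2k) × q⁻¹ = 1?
-0.1212 - 0.0909i - 0.0606j + 0.0606k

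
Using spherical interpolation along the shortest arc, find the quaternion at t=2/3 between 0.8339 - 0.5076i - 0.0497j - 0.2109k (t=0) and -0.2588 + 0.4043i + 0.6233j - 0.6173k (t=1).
0.5561 - 0.5306i - 0.5064j + 0.3909k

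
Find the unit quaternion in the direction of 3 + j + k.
0.9045 + 0.3015j + 0.3015k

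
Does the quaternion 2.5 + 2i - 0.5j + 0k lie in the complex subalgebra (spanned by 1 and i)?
No. The quaternion 2.5 + 2i - 0.5j has j-coefficient y = -0.5 and k-coefficient z = 0, not both zero, so it does not lie in the complex subalgebra spanned by 1 and i.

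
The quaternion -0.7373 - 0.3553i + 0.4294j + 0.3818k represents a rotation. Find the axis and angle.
axis = (-0.5259, 0.6356, 0.5652), θ = 275°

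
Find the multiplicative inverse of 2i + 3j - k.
-0.1429i - 0.2143j + 0.0714k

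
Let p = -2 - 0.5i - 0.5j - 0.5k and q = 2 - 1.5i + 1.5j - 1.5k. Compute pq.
-4.75 + 3.5i - 4j + 0.5k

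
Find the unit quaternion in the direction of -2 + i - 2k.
-0.6667 + 0.3333i - 0.6667k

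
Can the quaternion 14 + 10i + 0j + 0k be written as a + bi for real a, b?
Yes. The quaternion 14 + 10i has j- and k-coefficients y = z = 0, so it lies in the complex subalgebra spanned by 1 and i.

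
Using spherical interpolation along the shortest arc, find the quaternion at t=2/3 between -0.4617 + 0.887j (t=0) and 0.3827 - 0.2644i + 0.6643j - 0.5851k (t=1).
0.1017 - 0.2007i + 0.8672j - 0.4442k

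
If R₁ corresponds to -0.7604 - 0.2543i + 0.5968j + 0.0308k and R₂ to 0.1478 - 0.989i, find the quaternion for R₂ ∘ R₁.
-0.3639 + 0.7145i + 0.1187j - 0.5857k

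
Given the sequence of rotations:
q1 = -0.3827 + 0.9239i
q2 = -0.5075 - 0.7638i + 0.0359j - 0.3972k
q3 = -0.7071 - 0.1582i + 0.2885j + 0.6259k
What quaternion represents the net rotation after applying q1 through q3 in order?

q2 · q1 = 0.8999 - 0.1766i - 0.3807j + 0.1188k
q3 · q2 · q1 = -0.6288 + 0.2551i + 0.4371j + 0.5904k
-0.6288 + 0.2551i + 0.4371j + 0.5904k


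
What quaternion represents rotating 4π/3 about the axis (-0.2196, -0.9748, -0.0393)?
-0.5 - 0.1902i - 0.8442j - 0.034k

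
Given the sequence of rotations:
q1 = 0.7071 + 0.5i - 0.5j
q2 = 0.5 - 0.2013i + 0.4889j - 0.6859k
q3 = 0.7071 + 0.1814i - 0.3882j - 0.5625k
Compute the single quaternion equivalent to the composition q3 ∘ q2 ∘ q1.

q2 · q1 = 0.6986 - 0.2353i - 0.2472j - 0.6288k
q3 · q2 · q1 = 0.087 + 0.0654i - 0.1996j - 0.9738k
0.087 + 0.0654i - 0.1996j - 0.9738k


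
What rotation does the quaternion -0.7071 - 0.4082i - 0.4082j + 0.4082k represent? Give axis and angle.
axis = (-√3/3, -√3/3, √3/3), θ = 3π/2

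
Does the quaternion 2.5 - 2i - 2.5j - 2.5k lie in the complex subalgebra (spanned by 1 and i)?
No. The quaternion 2.5 - 2i - 2.5j - 2.5k has j-coefficient y = -2.5 and k-coefficient z = -2.5, not both zero, so it does not lie in the complex subalgebra spanned by 1 and i.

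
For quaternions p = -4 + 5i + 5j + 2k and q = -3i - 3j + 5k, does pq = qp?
No: pq = 20 + 43i - 19j - 20k ≠ 20 - 19i + 43j - 20k = qp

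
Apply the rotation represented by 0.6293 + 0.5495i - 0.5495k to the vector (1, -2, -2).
(0.221, 1.107, -2.779)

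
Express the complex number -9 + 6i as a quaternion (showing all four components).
-9 + 6i + 0j + 0k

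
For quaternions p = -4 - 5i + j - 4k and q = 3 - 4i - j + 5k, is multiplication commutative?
No: pq = -11 + 2i + 48j - 23k ≠ -11 - 34j - 41k = qp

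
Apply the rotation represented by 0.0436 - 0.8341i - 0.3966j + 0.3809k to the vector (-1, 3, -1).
(2.16, -2.51, 0.182)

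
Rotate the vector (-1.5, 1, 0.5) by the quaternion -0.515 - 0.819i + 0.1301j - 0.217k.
(-1.634, -0.901, -0.135)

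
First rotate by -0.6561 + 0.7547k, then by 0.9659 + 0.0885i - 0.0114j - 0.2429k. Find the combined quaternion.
-0.4504 - 0.0667i - 0.0593j + 0.8883k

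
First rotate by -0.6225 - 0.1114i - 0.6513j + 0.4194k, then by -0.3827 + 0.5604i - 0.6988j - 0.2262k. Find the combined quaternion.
-0.0596 - 0.7466i + 0.4744j - 0.4625k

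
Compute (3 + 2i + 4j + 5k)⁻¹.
0.0556 - 0.037i - 0.0741j - 0.0926k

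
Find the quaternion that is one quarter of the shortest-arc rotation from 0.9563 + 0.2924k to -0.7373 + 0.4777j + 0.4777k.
0.9856 - 0.1391j + 0.0967k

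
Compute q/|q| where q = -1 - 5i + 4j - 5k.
-0.1222 - 0.6108i + 0.4887j - 0.6108k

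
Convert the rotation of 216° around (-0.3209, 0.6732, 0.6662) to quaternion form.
-0.309 - 0.3052i + 0.6403j + 0.6336k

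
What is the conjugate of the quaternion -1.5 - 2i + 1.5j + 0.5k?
-1.5 + 2i - 1.5j - 0.5k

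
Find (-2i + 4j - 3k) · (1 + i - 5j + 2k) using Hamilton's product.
28 - 9i + 5j + 3k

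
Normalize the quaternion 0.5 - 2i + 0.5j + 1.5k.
0.1925 - 0.7698i + 0.1925j + 0.5774k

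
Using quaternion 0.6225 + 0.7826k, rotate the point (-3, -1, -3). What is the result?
(1.649, -2.698, -3)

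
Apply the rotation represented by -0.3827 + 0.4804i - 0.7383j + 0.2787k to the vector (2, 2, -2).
(-3.149, -0.992, -1.05)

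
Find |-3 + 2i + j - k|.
√15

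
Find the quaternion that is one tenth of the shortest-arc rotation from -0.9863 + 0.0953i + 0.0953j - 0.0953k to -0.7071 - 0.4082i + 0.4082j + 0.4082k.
-0.9892 + 0.0417i + 0.134j - 0.0417k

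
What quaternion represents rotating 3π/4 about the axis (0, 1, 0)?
0.3827 + 0.9239j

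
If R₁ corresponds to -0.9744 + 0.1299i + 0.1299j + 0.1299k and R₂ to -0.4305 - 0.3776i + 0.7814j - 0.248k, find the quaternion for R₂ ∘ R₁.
0.3992 + 0.4457i - 0.8005j + 0.0352k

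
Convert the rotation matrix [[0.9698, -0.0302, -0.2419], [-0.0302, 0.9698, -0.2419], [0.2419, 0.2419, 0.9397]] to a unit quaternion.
0.9848 + 0.1228i - 0.1228j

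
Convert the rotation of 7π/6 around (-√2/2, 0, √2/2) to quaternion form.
-0.2588 - 0.683i + 0.683k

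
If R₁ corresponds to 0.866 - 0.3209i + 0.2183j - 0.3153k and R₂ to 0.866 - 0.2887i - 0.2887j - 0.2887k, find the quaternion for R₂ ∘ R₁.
0.6293 - 0.3739i - 0.0593j - 0.6787k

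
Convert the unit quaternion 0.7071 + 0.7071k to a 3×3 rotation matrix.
[[0, -1, 0], [1, 0, 0], [0, 0, 1]]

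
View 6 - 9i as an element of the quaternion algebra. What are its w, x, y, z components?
6 - 9i + 0j + 0k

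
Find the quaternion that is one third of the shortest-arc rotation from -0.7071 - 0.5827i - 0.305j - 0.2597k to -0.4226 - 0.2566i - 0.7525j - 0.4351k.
-0.6415 - 0.496i - 0.4796j - 0.3352k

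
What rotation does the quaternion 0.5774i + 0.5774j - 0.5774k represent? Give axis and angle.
axis = (√3/3, √3/3, -√3/3), θ = π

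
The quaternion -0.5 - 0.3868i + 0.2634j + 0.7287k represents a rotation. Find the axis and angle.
axis = (-0.4466, 0.3041, 0.8414), θ = 4π/3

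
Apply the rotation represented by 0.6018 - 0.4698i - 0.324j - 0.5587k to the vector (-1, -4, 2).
(-3.803, 2.486, 0.596)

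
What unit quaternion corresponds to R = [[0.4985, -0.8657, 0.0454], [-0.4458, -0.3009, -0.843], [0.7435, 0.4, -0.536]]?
0.4067 + 0.7641i - 0.4291j + 0.2581k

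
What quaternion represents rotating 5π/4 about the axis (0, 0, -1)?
-0.3827 - 0.9239k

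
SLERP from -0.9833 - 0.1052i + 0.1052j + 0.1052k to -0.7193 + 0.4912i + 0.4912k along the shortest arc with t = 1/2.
-0.9214 + 0.2089i + 0.0569j + 0.3228k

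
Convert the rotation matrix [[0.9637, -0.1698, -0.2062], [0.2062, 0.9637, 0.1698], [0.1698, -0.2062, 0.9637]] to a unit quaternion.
0.9863 - 0.0953i - 0.0953j + 0.0953k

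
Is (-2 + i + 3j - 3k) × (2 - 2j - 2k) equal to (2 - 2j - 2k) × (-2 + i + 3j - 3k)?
No: pq = -4 - 10i + 12j - 4k ≠ -4 + 14i + 8j = qp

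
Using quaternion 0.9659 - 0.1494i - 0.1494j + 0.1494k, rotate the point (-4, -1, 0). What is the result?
(-3.399, -2.244, -0.643)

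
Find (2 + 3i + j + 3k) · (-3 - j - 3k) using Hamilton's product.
4 - 9i + 4j - 18k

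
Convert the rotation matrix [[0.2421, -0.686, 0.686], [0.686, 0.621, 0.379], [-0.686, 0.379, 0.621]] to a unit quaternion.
0.7881 + 0.4353j + 0.4353k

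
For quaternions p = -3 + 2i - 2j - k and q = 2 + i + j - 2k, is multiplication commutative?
No: pq = -8 + 6i - 4j + 8k ≠ -8 - 4i - 10j = qp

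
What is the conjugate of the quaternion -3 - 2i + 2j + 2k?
-3 + 2i - 2j - 2k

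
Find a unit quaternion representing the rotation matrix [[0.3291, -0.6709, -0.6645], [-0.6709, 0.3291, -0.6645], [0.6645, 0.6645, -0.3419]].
0.5737 + 0.5792i - 0.5792j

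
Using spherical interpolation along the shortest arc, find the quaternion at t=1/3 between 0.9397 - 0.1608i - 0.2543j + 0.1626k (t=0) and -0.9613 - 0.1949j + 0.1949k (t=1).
0.9871 - 0.111i - 0.1069j + 0.0436k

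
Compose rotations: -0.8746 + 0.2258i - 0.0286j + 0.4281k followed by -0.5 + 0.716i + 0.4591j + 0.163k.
0.219 - 0.5379i - 0.6569j - 0.4808k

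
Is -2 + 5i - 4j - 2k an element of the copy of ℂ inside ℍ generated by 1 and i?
No. The quaternion -2 + 5i - 4j - 2k has j-coefficient y = -4 and k-coefficient z = -2, not both zero, so it does not lie in the complex subalgebra spanned by 1 and i.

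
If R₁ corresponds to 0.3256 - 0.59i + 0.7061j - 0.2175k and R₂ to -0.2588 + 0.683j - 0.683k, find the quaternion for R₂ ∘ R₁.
-0.7151 + 0.4864i + 0.4426j + 0.2369k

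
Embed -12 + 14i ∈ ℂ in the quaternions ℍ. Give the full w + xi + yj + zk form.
-12 + 14i + 0j + 0k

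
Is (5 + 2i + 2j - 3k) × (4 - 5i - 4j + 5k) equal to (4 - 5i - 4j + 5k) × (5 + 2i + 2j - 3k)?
No: pq = 53 - 19i - 7j + 15k ≠ 53 - 15i - 17j + 11k = qp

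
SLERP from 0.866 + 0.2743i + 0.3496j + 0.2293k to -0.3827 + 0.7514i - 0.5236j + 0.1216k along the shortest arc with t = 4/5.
0.5712 - 0.5981i + 0.5601j - 0.0478k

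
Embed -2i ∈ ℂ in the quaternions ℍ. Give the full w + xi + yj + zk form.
0 - 2i + 0j + 0k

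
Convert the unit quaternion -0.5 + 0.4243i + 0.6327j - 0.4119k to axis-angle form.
axis = (0.4899, 0.7306, -0.4756), θ = 4π/3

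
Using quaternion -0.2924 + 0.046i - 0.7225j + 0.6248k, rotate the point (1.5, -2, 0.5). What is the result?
(-1.595, -1.516, 1.288)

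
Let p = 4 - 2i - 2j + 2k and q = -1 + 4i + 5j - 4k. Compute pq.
22 + 16i + 22j - 20k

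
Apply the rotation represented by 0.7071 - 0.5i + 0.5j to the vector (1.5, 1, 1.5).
(1.311, 0.811, -1.768)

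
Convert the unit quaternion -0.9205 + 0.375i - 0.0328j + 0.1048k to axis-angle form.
axis = (0.9597, -0.0839, 0.2682), θ = 314°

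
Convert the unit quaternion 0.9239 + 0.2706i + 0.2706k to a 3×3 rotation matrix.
[[0.8536, -0.5, 0.1464], [0.5, 0.7071, -0.5], [0.1464, 0.5, 0.8536]]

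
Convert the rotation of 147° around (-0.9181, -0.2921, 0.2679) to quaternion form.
0.284 - 0.8803i - 0.2801j + 0.2569k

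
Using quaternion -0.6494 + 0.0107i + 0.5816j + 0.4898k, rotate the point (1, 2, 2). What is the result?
(-0.349, 1.583, 2.524)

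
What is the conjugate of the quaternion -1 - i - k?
-1 + i + k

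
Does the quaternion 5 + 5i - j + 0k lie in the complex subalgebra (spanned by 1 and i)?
No. The quaternion 5 + 5i - j has j-coefficient y = -1 and k-coefficient z = 0, not both zero, so it does not lie in the complex subalgebra spanned by 1 and i.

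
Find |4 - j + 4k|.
√33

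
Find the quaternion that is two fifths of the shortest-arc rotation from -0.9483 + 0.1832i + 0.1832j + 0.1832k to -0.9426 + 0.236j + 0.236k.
-0.9505 + 0.1104i + 0.2053j + 0.2053k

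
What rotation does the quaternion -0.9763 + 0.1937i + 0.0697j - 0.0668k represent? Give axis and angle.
axis = (0.895, 0.3221, -0.3087), θ = 335°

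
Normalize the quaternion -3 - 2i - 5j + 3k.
-0.4376 - 0.2917i - 0.7293j + 0.4376k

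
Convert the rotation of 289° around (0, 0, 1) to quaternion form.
-0.8141 + 0.5807k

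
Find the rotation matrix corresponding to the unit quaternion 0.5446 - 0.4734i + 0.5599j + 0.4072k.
[[0.0414, -0.9736, 0.2243], [-0.0866, 0.2202, 0.9716], [-0.9954, -0.0596, -0.0752]]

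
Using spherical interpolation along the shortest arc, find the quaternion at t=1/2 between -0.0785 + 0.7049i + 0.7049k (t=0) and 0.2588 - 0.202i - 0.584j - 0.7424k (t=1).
-0.1837 + 0.4939i + 0.318j + 0.7882k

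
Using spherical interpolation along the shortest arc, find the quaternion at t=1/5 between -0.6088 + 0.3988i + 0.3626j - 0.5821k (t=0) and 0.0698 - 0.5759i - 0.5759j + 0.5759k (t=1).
-0.5133 + 0.449i + 0.4194j - 0.5991k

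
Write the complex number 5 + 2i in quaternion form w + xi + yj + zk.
5 + 2i + 0j + 0k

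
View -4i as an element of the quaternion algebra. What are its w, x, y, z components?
0 - 4i + 0j + 0k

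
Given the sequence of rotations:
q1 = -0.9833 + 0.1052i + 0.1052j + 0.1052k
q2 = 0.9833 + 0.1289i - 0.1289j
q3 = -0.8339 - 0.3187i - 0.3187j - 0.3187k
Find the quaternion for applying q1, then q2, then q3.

q2 · q1 = -0.9669 - 0.0369i + 0.2166j + 0.1306k
q3 · q2 · q1 = 0.9052 + 0.3663i + 0.1809j + 0.1185k
0.9052 + 0.3663i + 0.1809j + 0.1185k


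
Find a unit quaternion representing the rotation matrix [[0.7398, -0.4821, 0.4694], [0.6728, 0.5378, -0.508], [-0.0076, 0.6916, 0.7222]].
0.866 + 0.3463i + 0.1377j + 0.3334k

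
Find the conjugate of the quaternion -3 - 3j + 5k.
-3 + 3j - 5k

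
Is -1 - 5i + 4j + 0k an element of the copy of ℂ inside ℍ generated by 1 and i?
No. The quaternion -1 - 5i + 4j has j-coefficient y = 4 and k-coefficient z = 0, not both zero, so it does not lie in the complex subalgebra spanned by 1 and i.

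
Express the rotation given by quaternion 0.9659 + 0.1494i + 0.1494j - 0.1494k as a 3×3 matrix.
[[0.9107, 0.3333, 0.244], [-0.244, 0.9107, -0.3333], [-0.3333, 0.244, 0.9107]]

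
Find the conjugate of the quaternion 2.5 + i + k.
2.5 - i - k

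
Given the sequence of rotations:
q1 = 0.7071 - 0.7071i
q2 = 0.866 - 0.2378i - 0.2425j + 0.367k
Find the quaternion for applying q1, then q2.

q2 · q1 = 0.4442 - 0.7805i - 0.431j + 0.088k
0.4442 - 0.7805i - 0.431j + 0.088k


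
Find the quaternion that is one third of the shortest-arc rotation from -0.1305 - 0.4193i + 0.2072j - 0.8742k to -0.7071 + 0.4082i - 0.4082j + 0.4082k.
0.1807 - 0.4696i + 0.313j - 0.8055k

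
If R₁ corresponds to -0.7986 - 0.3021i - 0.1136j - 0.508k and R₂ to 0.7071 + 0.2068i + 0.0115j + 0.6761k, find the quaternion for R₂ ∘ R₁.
-0.1575 - 0.3078i - 0.1887j - 0.9192k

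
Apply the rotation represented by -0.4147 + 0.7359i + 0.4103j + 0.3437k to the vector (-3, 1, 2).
(-0.061, 0.509, -3.706)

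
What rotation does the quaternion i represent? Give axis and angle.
axis = (1, 0, 0), θ = π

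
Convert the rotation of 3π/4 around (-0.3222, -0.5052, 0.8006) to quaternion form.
0.3827 - 0.2977i - 0.4667j + 0.7397k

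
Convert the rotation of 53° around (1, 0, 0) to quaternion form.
0.8949 + 0.4462i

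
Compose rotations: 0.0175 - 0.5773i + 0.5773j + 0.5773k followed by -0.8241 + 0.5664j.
-0.3414 + 0.8027i - 0.4658j - 0.1488k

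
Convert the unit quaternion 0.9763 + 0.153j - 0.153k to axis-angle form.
axis = (0, √2/2, -√2/2), θ = 25°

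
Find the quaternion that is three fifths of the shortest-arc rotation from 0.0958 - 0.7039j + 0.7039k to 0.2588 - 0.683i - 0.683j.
0.2203 - 0.4628i - 0.7927j + 0.3299k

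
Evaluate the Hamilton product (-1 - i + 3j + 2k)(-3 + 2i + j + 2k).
-2 + 5i - 4j - 15k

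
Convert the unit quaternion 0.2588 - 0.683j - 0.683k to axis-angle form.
axis = (0, -√2/2, -√2/2), θ = 5π/6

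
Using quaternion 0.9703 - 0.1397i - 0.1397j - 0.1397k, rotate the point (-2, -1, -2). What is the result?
(-1.69, -1.078, -2.232)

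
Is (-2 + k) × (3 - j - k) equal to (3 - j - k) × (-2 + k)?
No: pq = -5 + i + 2j + 5k ≠ -5 - i + 2j + 5k = qp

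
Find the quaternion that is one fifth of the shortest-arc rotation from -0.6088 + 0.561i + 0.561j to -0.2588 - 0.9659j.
-0.4676 + 0.4911i + 0.735j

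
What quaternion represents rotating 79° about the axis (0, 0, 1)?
0.7716 + 0.6361k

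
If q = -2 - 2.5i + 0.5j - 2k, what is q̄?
-2 + 2.5i - 0.5j + 2k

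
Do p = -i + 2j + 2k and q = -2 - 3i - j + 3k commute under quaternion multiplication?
No: pq = -7 + 10i - 7j + 3k ≠ -7 - 6i - j - 11k = qp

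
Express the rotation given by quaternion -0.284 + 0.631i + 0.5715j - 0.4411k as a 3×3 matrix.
[[-0.0424, 0.4707, -0.8813], [0.9718, -0.1855, -0.1458], [-0.2321, -0.8626, -0.4495]]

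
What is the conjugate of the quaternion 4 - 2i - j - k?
4 + 2i + j + k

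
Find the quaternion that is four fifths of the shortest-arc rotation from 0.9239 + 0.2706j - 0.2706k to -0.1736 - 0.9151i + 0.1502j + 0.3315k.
0.411 + 0.8288i - 0.0617j - 0.3746k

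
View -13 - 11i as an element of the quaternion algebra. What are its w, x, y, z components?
-13 - 11i + 0j + 0k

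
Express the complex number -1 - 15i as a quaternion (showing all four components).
-1 - 15i + 0j + 0k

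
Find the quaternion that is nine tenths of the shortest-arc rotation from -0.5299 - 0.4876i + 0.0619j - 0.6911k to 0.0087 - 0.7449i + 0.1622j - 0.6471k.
-0.0485 - 0.7307i + 0.1544j - 0.6633k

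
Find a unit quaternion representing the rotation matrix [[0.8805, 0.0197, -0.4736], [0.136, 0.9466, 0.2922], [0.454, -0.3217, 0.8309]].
0.9563 - 0.1605i - 0.2425j + 0.0304k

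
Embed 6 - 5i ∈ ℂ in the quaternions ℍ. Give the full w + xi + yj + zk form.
6 - 5i + 0j + 0k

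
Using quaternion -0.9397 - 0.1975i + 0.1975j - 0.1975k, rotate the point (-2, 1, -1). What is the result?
(-1.844, 0.707, -1.449)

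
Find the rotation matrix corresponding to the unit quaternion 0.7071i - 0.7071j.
[[0, -1, 0], [-1, 0, 0], [0, 0, -1]]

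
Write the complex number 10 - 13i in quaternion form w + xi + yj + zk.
10 - 13i + 0j + 0k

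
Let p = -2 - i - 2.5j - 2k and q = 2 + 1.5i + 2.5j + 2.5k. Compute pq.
8.75 - 6.25i - 10.5j - 7.75k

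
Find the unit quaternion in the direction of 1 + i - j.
0.5774 + 0.5774i - 0.5774j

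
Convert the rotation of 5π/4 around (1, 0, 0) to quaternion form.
-0.3827 + 0.9239i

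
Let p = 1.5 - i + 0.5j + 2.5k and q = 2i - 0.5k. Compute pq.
3.25 + 2.75i + 4.5j - 1.75k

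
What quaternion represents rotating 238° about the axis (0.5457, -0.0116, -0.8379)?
-0.4848 + 0.4773i - 0.0101j - 0.7328k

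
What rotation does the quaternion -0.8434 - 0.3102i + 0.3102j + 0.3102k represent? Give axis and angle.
axis = (-√3/3, √3/3, √3/3), θ = 295°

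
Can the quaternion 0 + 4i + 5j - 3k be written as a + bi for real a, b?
No. The quaternion 4i + 5j - 3k has j-coefficient y = 5 and k-coefficient z = -3, not both zero, so it does not lie in the complex subalgebra spanned by 1 and i.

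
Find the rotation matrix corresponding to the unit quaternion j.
[[-1, 0, 0], [0, 1, 0], [0, 0, -1]]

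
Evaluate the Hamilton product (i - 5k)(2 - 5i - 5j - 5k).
-20 - 23i + 30j - 15k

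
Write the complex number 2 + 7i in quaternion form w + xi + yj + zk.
2 + 7i + 0j + 0k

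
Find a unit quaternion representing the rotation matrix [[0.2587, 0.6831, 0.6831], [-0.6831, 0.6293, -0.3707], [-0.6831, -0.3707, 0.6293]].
0.7933 + 0.4305j - 0.4305k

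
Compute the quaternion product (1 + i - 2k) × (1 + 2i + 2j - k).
-3 + 7i - j - k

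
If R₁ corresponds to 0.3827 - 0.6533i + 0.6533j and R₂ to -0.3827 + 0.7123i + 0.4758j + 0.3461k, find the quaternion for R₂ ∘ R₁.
0.008 + 0.2965i - 0.294j + 0.9086k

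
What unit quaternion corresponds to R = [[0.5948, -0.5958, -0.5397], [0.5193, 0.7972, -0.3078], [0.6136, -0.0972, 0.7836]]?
0.891 + 0.0591i - 0.3236j + 0.3129k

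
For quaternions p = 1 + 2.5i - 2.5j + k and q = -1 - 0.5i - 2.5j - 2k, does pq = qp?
No: pq = -4 + 4.5i + 4.5j - 10.5k ≠ -4 - 10.5i - 4.5j + 4.5k = qp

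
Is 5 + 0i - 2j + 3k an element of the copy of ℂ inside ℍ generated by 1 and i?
No. The quaternion 5 - 2j + 3k has j-coefficient y = -2 and k-coefficient z = 3, not both zero, so it does not lie in the complex subalgebra spanned by 1 and i.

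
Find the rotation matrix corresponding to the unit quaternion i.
[[1, 0, 0], [0, -1, 0], [0, 0, -1]]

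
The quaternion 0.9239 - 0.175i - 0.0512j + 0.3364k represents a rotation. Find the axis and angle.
axis = (-0.4574, -0.1338, 0.8792), θ = π/4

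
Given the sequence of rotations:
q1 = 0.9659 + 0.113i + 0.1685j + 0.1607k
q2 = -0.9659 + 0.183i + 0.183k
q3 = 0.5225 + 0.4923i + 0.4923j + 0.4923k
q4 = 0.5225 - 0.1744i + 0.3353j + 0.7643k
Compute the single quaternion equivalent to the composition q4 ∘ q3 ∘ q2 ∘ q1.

q2 · q1 = -0.983 + 0.0368i - 0.1715j + 0.0524k
q3 · q2 · q1 = -0.4731 - 0.3545i - 0.5812j - 0.5591k
q4 · q3 · q2 · q1 = 0.3132 + 0.154i - 0.8308j - 0.4335k
0.3132 + 0.154i - 0.8308j - 0.4335k


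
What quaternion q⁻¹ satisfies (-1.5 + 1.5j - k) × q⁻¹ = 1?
-0.2727 - 0.2727j + 0.1818k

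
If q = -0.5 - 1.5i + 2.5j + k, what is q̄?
-0.5 + 1.5i - 2.5j - k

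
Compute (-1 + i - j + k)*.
-1 - i + j - k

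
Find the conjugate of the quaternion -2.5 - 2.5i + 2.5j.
-2.5 + 2.5i - 2.5j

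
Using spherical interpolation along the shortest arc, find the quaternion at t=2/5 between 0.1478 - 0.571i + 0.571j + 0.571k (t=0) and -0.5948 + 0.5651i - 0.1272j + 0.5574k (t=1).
0.4333 - 0.7376i + 0.501j + 0.1311k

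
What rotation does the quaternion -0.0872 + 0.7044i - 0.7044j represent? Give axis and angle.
axis = (√2/2, -√2/2, 0), θ = 190°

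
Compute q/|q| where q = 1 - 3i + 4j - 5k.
0.14 - 0.4201i + 0.5601j - 0.7001k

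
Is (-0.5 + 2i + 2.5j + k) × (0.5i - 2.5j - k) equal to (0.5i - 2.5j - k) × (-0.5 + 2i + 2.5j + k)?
No: pq = 6.25 - 0.25i + 3.75j - 5.75k ≠ 6.25 - 0.25i - 1.25j + 6.75k = qp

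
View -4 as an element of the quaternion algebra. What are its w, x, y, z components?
-4 + 0i + 0j + 0k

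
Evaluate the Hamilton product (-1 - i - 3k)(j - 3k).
-9 + 3i - 4j + 2k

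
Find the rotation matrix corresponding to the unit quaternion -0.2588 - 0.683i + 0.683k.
[[0.067, 0.3535, -0.933], [-0.3535, -0.866, -0.3535], [-0.933, 0.3535, 0.067]]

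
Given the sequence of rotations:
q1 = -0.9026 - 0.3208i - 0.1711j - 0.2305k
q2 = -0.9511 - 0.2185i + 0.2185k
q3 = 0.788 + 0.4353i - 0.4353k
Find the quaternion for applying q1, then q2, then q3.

q2 · q1 = 0.8387 + 0.5397i + 0.0423j + 0.0594k
q3 · q2 · q1 = 0.4518 + 0.8088i - 0.2275j - 0.2999k
0.4518 + 0.8088i - 0.2275j - 0.2999k


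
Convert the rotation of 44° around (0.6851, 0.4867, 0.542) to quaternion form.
0.9272 + 0.2566i + 0.1823j + 0.203k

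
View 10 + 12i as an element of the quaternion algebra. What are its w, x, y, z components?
10 + 12i + 0j + 0k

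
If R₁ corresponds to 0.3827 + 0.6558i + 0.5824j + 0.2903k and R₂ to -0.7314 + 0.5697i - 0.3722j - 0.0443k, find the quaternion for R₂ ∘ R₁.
-0.4239 - 0.3439i - 0.7628j + 0.3466k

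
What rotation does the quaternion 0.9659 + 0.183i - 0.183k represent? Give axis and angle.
axis = (√2/2, 0, -√2/2), θ = π/6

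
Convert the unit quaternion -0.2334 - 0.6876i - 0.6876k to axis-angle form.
axis = (-√2/2, 0, -√2/2), θ = 207°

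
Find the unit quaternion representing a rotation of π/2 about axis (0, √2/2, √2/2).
0.7071 + 0.5j + 0.5k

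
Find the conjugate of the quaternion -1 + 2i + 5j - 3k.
-1 - 2i - 5j + 3k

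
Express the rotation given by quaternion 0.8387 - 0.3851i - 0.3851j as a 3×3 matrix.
[[0.7034, 0.2966, -0.646], [0.2966, 0.7034, 0.646], [0.646, -0.646, 0.4068]]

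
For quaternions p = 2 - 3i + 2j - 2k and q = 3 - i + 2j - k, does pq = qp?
No: pq = -3 - 9i + 9j - 12k ≠ -3 - 13i + 11j - 4k = qp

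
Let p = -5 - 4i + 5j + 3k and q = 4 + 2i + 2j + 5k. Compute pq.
-37 - 7i + 36j - 31k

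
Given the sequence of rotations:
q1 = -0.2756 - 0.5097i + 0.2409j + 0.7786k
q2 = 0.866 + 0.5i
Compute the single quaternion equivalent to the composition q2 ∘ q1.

q2 · q1 = 0.0162 - 0.5792i - 0.1807j + 0.7947k
0.0162 - 0.5792i - 0.1807j + 0.7947k


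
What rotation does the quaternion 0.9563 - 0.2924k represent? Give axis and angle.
axis = (0, 0, -1), θ = 34°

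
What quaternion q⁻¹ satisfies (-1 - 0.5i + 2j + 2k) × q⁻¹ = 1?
-0.1081 + 0.0541i - 0.2162j - 0.2162k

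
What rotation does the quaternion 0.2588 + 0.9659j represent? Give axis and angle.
axis = (0, 1, 0), θ = 5π/6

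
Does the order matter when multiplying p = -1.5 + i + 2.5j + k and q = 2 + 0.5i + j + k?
Yes: pq = -7 + 2.75i + 3j + 0.25k ≠ -7 - 0.25i + 4j + 0.75k = qp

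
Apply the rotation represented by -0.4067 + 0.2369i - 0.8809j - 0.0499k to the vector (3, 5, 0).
(-3.961, 3.284, -2.744)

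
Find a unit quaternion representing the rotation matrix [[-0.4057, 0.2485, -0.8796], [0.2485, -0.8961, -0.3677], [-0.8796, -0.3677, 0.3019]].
-0.5451i - 0.2279j + 0.8068k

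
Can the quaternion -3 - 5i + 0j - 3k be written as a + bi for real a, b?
No. The quaternion -3 - 5i - 3k has j-coefficient y = 0 and k-coefficient z = -3, not both zero, so it does not lie in the complex subalgebra spanned by 1 and i.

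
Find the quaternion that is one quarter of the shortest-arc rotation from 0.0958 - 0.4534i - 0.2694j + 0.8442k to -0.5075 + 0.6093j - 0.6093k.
0.214 - 0.355i - 0.3778j + 0.8279k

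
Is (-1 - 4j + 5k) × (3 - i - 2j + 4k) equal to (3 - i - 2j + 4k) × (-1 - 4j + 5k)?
No: pq = -31 - 5i - 15j + 7k ≠ -31 + 7i - 5j + 15k = qp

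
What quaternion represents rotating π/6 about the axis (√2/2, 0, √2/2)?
0.9659 + 0.183i + 0.183k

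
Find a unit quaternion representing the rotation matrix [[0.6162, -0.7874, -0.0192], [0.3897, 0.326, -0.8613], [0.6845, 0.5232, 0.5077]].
0.7826 + 0.4423i - 0.2248j + 0.376k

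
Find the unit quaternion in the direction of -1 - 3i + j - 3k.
-0.2236 - 0.6708i + 0.2236j - 0.6708k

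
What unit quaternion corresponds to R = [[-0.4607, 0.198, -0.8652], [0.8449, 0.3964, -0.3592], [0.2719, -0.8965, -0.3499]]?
-0.3827 + 0.351i + 0.7428j - 0.4226k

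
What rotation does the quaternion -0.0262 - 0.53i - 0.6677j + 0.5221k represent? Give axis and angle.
axis = (-0.5302, -0.6679, 0.5223), θ = 183°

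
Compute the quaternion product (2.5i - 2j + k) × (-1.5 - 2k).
2 + 0.25i + 8j - 1.5k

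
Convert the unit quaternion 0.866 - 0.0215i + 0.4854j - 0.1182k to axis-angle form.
axis = (-0.043, 0.9707, -0.2364), θ = π/3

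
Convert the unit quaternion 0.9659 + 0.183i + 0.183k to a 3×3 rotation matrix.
[[0.933, -0.3535, 0.067], [0.3535, 0.866, -0.3535], [0.067, 0.3535, 0.933]]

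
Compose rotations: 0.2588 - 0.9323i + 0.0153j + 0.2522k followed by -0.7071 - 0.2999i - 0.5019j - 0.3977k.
-0.3546 + 0.4611i + 0.3057j - 0.7538k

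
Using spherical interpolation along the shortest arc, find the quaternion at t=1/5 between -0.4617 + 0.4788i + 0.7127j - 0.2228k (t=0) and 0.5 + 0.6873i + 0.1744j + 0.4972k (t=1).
-0.2825 + 0.642i + 0.71j - 0.0623k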